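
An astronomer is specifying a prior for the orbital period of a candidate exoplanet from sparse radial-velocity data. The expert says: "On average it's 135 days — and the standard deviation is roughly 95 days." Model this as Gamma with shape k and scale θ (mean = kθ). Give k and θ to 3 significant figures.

For Gamma(k, scale θ): mean = kθ, variance = kθ², so CV = 1/√k.
CV = SD/mean = 95/135 = 0.7037, hence k = 1/CV² = 2.02.
Then θ = mean/k = 135/2.02 = 66.9.

k ≈ 2.02, θ ≈ 66.9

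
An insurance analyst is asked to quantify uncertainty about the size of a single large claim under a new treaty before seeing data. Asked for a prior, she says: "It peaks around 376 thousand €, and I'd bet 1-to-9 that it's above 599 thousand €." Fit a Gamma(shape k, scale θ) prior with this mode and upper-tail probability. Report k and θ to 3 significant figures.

Gamma(k,θ) with k>1 has mode (k−1)θ, so θ = 376/(k−1).
Need P(X < 599) = 0.9 with θ tied to k this way. Start at k = 2, θ = 376: P(X<599) ≈ 0.473.
Too low — raise k to concentrate. Iterating converges to k ≈ 9.66.
Then θ = 376/(9.66−1) ≈ 43.4.

k ≈ 9.66, θ ≈ 43.4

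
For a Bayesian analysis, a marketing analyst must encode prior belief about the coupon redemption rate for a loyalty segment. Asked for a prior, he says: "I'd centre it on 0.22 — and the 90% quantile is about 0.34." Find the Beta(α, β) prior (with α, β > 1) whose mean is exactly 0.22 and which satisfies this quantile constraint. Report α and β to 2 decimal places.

α ≈ 4.58, β ≈ 16.24

With mean 0.22 fixed, write α = 0.22s, β = 0.78s where s = α+β.
Need P(θ < 0.34) = 0.9 under Beta(0.22s, 0.78s). Normal approximation: (q−m)/√(m(1−m)/s) ≈ z_{0.9} = 1.28, so s ≈ 0.22·0.78·(1.28)²/(0.34−0.22)² = 19.6.
At s = 19.6: P(θ<0.34) ≈ 0.894. Adjusting to match 0.9 gives s ≈ 20.83.
So α = 0.22·20.83 ≈ 4.58, β = 0.78·20.83 ≈ 16.24.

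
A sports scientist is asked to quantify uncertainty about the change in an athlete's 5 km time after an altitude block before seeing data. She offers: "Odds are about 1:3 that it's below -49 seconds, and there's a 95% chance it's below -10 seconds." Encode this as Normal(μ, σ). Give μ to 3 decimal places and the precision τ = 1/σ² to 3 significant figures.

The p-quantile of Normal(μ,σ) is μ + z_p·σ, with z_{0.25} = -0.6745 and z_{0.95} = 1.645.
Eliminate σ: μ = (z₂·x₁ − z₁·x₂)/(z₂ − z₁) = (1.645·-49 − (-0.6745)·-10)/2.319 = -37.658.
Then σ = (x₂ − x₁)/(z₂ − z₁) = (-10 − -49)/2.319 = 16.815.
Precision τ = 1/σ² = 1/16.82² = 0.00354.

μ = -37.658, τ = 0.00354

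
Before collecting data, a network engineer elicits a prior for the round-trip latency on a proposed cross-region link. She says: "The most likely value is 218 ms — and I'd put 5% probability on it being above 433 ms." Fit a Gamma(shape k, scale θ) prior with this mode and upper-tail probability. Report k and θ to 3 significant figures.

Gamma(k,θ) with k>1 has mode (k−1)θ, so θ = 218/(k−1).
Need P(X < 433) = 0.95 with θ tied to k this way. Start at k = 2, θ = 218: P(X<433) ≈ 0.590.
Too low — raise k to concentrate. Iterating converges to k ≈ 6.89.
Then θ = 218/(6.89−1) ≈ 37.

k ≈ 6.89, θ ≈ 37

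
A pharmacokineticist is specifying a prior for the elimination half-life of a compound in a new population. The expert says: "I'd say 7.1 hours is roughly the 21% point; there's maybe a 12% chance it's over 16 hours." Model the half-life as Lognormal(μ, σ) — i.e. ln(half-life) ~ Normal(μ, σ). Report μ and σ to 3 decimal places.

If T ~ Lognormal(μ,σ) then ln T ~ Normal(μ,σ), so the p-quantile of ln T is μ + z_p·σ.
ln(7.1) = 1.96 and ln(16) = 2.773; z_{0.21} = -0.8064, z_{0.88} = 1.175.
σ = (2.773 − 1.96)/(1.175 − (-0.8064)) = 0.410.
μ = 1.96 − (-0.8064)·0.410 = 2.291.

μ ≈ 2.291, σ ≈ 0.410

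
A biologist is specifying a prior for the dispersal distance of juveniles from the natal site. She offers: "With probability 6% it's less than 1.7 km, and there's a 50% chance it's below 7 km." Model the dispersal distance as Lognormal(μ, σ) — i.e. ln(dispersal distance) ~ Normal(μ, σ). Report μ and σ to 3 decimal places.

μ ≈ 1.946, σ ≈ 0.910

If T ~ Lognormal(μ,σ) then ln T ~ Normal(μ,σ), so the p-quantile of ln T is μ + z_p·σ.
ln(1.7) = 0.5306 and ln(7) = 1.946; z_{0.06} = -1.555, z_{0.5} = 0.
σ = (1.946 − 0.5306)/(0 − (-1.555)) = 0.910.
μ = 0.5306 − (-1.555)·0.910 = 1.946.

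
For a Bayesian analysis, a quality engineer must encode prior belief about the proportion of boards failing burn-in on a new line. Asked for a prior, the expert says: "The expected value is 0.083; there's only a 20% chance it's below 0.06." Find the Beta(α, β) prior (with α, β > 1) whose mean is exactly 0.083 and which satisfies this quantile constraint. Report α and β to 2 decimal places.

With mean 0.083 fixed, write α = 0.083s, β = 0.917s where s = α+β.
Need P(θ < 0.06) = 0.2 under Beta(0.083s, 0.917s). Normal approximation: (q−m)/√(m(1−m)/s) ≈ z_{0.2} = -0.842, so s ≈ 0.083·0.917·(-0.842)²/(0.06−0.083)² = 101.9.
At s = 101.9: P(θ<0.06) ≈ 0.205. Adjusting to match 0.2 gives s ≈ 105.74.
So α = 0.083·105.74 ≈ 8.78, β = 0.917·105.74 ≈ 96.96.

α ≈ 8.78, β ≈ 96.96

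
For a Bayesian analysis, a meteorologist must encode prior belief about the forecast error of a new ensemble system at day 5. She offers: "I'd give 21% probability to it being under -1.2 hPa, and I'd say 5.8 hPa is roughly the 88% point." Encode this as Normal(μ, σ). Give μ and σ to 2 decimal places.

For Normal(μ,σ), the p-quantile is μ + z_p·σ. Here z_{0.21} = -0.8064, z_{0.88} = 1.175.
So -1.2 = μ − 0.8064σ and 5.8 = μ + 1.175σ.
Subtracting: σ = (5.8 − -1.2)/(1.175 − (-0.8064)) = 3.53.
Then μ = -1.2 − (-0.8064)·3.53 = 1.65.

μ = 1.65, σ = 3.53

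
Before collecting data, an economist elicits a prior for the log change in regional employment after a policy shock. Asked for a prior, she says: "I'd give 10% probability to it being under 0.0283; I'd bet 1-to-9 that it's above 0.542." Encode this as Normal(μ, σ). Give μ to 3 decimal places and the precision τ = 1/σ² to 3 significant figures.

μ = 0.285, τ = 24.9

The p-quantile of Normal(μ,σ) is μ + z_p·σ, with z_{0.1} = -1.282 and z_{0.9} = 1.282.
Eliminate σ: μ = (z₂·x₁ − z₁·x₂)/(z₂ − z₁) = (1.282·0.0283 − (-1.282)·0.542)/2.563 = 0.285.
Then σ = (x₂ − x₁)/(z₂ − z₁) = (0.542 − 0.0283)/2.563 = 0.200.
Precision τ = 1/σ² = 1/0.2004² = 24.9.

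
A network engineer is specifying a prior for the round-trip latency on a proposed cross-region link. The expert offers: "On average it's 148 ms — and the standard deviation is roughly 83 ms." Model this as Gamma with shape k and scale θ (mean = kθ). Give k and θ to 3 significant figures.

k ≈ 3.18, θ ≈ 46.5

For Gamma(k, scale θ): mean = kθ, variance = kθ², so CV = 1/√k.
CV = SD/mean = 83/148 = 0.5608, hence k = 1/CV² = 3.18.
Then θ = mean/k = 148/3.18 = 46.5.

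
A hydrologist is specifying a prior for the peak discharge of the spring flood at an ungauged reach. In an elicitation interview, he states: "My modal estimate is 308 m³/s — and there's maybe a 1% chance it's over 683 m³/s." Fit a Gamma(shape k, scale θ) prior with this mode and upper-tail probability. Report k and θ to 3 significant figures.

Gamma(k,θ) with k>1 has mode (k−1)θ, so θ = 308/(k−1).
Need P(X < 683) = 0.99 with θ tied to k this way. Start at k = 2, θ = 308: P(X<683) ≈ 0.650.
Too low — raise k to concentrate. Iterating converges to k ≈ 8.59.
Then θ = 308/(8.59−1) ≈ 40.6.

k ≈ 8.59, θ ≈ 40.6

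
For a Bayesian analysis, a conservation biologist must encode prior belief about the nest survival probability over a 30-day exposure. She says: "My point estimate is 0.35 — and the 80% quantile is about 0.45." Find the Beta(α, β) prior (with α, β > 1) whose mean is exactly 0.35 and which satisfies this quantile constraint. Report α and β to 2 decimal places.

With mean 0.35 fixed, write α = 0.35s, β = 0.65s where s = α+β.
Need P(θ < 0.45) = 0.8 under Beta(0.35s, 0.65s). Normal approximation: (q−m)/√(m(1−m)/s) ≈ z_{0.8} = 0.842, so s ≈ 0.35·0.65·(0.842)²/(0.45−0.35)² = 16.1.
At s = 16.1: P(θ<0.45) ≈ 0.804. Adjusting to match 0.8 gives s ≈ 15.57.
So α = 0.35·15.57 ≈ 5.45, β = 0.65·15.57 ≈ 10.12.

α ≈ 5.45, β ≈ 10.12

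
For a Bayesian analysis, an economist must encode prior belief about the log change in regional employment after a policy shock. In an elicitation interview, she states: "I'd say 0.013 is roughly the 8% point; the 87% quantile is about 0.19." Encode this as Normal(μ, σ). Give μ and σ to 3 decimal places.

μ = 0.111, σ = 0.070

For Normal(μ,σ), the p-quantile is μ + z_p·σ. Here z_{0.08} = -1.405, z_{0.87} = 1.126.
So 0.013 = μ − 1.405σ and 0.19 = μ + 1.126σ.
Subtracting: σ = (0.19 − 0.013)/(1.126 − (-1.405)) = 0.070.
Then μ = 0.013 − (-1.405)·0.070 = 0.111.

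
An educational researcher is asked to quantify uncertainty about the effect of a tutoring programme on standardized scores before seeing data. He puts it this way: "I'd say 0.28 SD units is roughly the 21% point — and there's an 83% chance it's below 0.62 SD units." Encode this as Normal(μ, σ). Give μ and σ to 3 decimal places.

μ = 0.436, σ = 0.193

For Normal(μ,σ), the p-quantile is μ + z_p·σ. Here z_{0.21} = -0.8064, z_{0.83} = 0.9542.
So 0.28 = μ − 0.8064σ and 0.62 = μ + 0.9542σ.
Subtracting: σ = (0.62 − 0.28)/(0.9542 − (-0.8064)) = 0.193.
Then μ = 0.28 − (-0.8064)·0.193 = 0.436.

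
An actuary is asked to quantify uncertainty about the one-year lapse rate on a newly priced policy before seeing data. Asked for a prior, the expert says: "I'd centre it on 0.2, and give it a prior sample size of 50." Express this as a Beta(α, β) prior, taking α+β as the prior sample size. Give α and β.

α = 10, β = 40

Under the effective-sample-size interpretation, Beta(α, β) has prior mean α/(α+β) and prior sample size α+β.
So α+β = 50 and α/(α+β) = 0.2, giving α = 0.2·50 = 10 and β = 50 − 10 = 40.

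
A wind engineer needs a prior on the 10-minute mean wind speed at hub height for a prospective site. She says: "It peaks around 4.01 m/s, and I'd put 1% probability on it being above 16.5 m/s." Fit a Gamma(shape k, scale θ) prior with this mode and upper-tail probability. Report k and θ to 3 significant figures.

k ≈ 3.07, θ ≈ 1.93

Gamma(k,θ) with k>1 has mode (k−1)θ, so θ = 4.01/(k−1).
Need P(X < 16.5) = 0.99 with θ tied to k this way. Start at k = 2, θ = 4.01: P(X<16.5) ≈ 0.916.
Too low — raise k to concentrate. Iterating converges to k ≈ 3.07.
Then θ = 4.01/(3.07−1) ≈ 1.93.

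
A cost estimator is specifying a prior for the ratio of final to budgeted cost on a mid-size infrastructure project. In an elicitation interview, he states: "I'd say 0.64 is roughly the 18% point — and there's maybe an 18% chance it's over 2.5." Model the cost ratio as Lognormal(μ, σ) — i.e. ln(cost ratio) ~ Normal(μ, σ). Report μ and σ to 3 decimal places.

If T ~ Lognormal(μ,σ) then ln T ~ Normal(μ,σ), so the p-quantile of ln T is μ + z_p·σ.
ln(0.64) = -0.4463 and ln(2.5) = 0.9163; z_{0.18} = -0.9154, z_{0.82} = 0.9154.
σ = (0.9163 − -0.4463)/(0.9154 − (-0.9154)) = 0.744.
μ = -0.4463 − (-0.9154)·0.744 = 0.235.

μ ≈ 0.235, σ ≈ 0.744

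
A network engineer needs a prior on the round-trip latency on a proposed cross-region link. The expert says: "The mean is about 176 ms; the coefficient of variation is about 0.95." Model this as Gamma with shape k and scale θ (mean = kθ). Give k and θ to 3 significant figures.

For Gamma(k, scale θ): mean = kθ, variance = kθ², so CV = 1/√k.
CV = 0.95, hence k = 1/CV² = 1.11.
Then θ = mean/k = 176/1.11 = 159.

k ≈ 1.11, θ ≈ 159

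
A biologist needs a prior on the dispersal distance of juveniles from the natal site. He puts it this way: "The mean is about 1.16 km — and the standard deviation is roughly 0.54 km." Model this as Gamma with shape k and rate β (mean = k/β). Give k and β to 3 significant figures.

For Gamma(k, rate β): mean = k/β, variance = k/β², so CV = 1/√k.
CV = SD/mean = 0.54/1.16 = 0.4655, hence k = 1/CV² = 4.61.
Then β = k/mean = 4.61/1.16 = 3.98.

k ≈ 4.61, β ≈ 3.98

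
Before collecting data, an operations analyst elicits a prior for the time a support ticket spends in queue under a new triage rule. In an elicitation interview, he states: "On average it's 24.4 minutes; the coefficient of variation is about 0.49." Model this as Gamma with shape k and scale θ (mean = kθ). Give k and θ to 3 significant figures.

k ≈ 4.16, θ ≈ 5.86

For Gamma(k, scale θ): mean = kθ, variance = kθ², so CV = 1/√k.
CV = 0.49, hence k = 1/CV² = 4.16.
Then θ = mean/k = 24.4/4.16 = 5.86.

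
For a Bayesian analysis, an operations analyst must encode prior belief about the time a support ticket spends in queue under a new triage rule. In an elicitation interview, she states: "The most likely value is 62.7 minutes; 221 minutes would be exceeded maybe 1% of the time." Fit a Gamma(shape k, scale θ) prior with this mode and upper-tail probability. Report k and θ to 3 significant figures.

Gamma(k,θ) with k>1 has mode (k−1)θ, so θ = 62.7/(k−1).
Need P(X < 221) = 0.99 with θ tied to k this way. Start at k = 2, θ = 62.7: P(X<221) ≈ 0.867.
Too low — raise k to concentrate. Iterating converges to k ≈ 3.72.
Then θ = 62.7/(3.72−1) ≈ 23.

k ≈ 3.72, θ ≈ 23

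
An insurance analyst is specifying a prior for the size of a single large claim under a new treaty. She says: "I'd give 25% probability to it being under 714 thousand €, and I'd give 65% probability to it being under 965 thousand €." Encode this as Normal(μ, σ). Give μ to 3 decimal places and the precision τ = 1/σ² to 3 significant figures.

For Normal(μ,σ), the p-quantile is μ + z_p·σ. Here z_{0.25} = -0.6745, z_{0.65} = 0.3853.
So 714 = μ − 0.6745σ and 965 = μ + 0.3853σ.
Subtracting: σ = (965 − 714)/(0.3853 − (-0.6745)) = 236.835.
Then μ = 714 − (-0.6745)·236.835 = 873.743.
Precision τ = 1/σ² = 1/236.8² = 1.78e-05.

μ = 873.743, τ = 1.78e-05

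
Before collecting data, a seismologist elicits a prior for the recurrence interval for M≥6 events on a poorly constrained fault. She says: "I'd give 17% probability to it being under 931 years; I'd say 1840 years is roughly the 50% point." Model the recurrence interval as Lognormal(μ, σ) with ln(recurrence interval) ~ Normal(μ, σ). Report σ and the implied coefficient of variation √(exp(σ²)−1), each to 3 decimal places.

σ ≈ 0.714, CV ≈ 0.815

If T ~ Lognormal(μ,σ) then ln T ~ Normal(μ,σ), so the p-quantile of ln T is μ + z_p·σ.
ln(931) = 6.836 and ln(1840) = 7.518; z_{0.17} = -0.9542, z_{0.5} = 0.
σ = (7.518 − 6.836)/(0 − (-0.9542)) = 0.714.
μ = 6.836 − (-0.9542)·0.714 = 7.518.
CV = √(exp(σ²)−1) = √(exp(0.5098)−1) = 0.815.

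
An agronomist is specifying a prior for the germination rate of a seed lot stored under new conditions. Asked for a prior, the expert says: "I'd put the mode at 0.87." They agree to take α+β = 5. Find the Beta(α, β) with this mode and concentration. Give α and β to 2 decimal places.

For α,β > 1 the Beta mode is (α−1)/(α+β−2). With α+β = 5, the mode is (α−1)/3.
Set (α−1)/3 = 0.87 → α = 1 + 0.87·3 = 3.61.
β = 5 − α = 1.39.

α = 3.61, β = 1.39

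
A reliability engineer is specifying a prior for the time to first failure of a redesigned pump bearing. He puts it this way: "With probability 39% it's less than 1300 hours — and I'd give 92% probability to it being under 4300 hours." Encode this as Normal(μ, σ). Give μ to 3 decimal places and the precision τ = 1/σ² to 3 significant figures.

The p-quantile of Normal(μ,σ) is μ + z_p·σ, with z_{0.39} = -0.2793 and z_{0.92} = 1.405.
Eliminate σ: μ = (z₂·x₁ − z₁·x₂)/(z₂ − z₁) = (1.405·1300 − (-0.2793)·4300)/1.684 = 1797.484.
Then σ = (x₂ − x₁)/(z₂ − z₁) = (4300 − 1300)/1.684 = 1781.060.
Precision τ = 1/σ² = 1/1781² = 3.15e-07.

μ = 1797.484, τ = 3.15e-07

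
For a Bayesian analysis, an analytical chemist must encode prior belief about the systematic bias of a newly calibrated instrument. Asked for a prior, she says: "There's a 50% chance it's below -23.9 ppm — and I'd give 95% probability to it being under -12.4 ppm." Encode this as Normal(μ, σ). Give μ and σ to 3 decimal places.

μ = -23.900, σ = 6.992

For Normal(μ,σ), the p-quantile is μ + z_p·σ. Here z_{0.5} = 0, z_{0.95} = 1.645.
So -23.9 = μ + 0σ and -12.4 = μ + 1.645σ.
Subtracting: σ = (-12.4 − -23.9)/(1.645 − (0)) = 6.992.
Then μ = -23.9 − (0)·6.992 = -23.900.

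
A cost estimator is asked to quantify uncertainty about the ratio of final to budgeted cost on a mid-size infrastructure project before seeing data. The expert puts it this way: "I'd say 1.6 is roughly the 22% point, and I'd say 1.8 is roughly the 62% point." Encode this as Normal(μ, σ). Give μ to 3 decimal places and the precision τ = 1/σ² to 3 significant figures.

μ = 1.743, τ = 29

For Normal(μ,σ), the p-quantile is μ + z_p·σ. Here z_{0.22} = -0.7722, z_{0.62} = 0.3055.
So 1.6 = μ − 0.7722σ and 1.8 = μ + 0.3055σ.
Subtracting: σ = (1.8 − 1.6)/(0.3055 − (-0.7722)) = 0.186.
Then μ = 1.6 − (-0.7722)·0.186 = 1.743.
Precision τ = 1/σ² = 1/0.1856² = 29.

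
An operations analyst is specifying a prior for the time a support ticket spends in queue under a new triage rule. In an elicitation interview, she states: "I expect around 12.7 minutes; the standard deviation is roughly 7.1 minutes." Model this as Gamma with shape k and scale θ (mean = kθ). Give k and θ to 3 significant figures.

For Gamma(k, scale θ): mean = kθ, variance = kθ², so CV = 1/√k.
CV = SD/mean = 7.1/12.7 = 0.5591, hence k = 1/CV² = 3.2.
Then θ = mean/k = 12.7/3.2 = 3.97.

k ≈ 3.2, θ ≈ 3.97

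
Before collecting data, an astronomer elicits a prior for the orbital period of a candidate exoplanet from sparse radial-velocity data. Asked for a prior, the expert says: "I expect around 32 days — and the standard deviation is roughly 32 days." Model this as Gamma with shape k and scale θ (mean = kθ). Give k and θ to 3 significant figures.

k ≈ 1, θ ≈ 32

For Gamma(k, scale θ): mean = kθ, variance = kθ², so CV = 1/√k.
CV = SD/mean = 32/32 = 1, hence k = 1/CV² = 1.
Then θ = mean/k = 32/1 = 32.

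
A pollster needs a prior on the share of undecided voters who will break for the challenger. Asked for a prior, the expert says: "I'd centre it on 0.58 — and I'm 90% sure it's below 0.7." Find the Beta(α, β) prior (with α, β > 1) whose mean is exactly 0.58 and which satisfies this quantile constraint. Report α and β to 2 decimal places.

α ≈ 15.54, β ≈ 11.26

With mean 0.58 fixed, write α = 0.58s, β = 0.42s where s = α+β.
Need P(θ < 0.7) = 0.9 under Beta(0.58s, 0.42s). Normal approximation: (q−m)/√(m(1−m)/s) ≈ z_{0.9} = 1.28, so s ≈ 0.58·0.42·(1.28)²/(0.7−0.58)² = 27.8.
At s = 27.8: P(θ<0.7) ≈ 0.904. Adjusting to match 0.9 gives s ≈ 26.80.
So α = 0.58·26.80 ≈ 15.54, β = 0.42·26.80 ≈ 11.26.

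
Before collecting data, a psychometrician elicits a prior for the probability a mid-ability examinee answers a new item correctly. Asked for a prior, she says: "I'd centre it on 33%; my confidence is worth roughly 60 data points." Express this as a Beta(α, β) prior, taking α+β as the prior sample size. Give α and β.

α = 19.8, β = 40.2

Under the effective-sample-size interpretation, Beta(α, β) has prior mean α/(α+β) and prior sample size α+β.
So α+β = 60 and α/(α+β) = 0.33, giving α = 0.33·60 = 19.8 and β = 60 − 19.8 = 40.2.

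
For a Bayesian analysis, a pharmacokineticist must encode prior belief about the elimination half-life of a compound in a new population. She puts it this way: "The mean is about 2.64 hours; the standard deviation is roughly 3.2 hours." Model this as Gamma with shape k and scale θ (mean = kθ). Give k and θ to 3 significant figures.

For Gamma(k, scale θ): mean = kθ, variance = kθ², so CV = 1/√k.
CV = SD/mean = 3.2/2.64 = 1.212, hence k = 1/CV² = 0.681.
Then θ = mean/k = 2.64/0.681 = 3.88.

k ≈ 0.681, θ ≈ 3.88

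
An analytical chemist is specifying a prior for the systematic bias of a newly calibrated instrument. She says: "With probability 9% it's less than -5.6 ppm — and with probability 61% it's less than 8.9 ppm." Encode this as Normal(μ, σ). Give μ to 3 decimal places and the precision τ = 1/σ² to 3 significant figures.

For Normal(μ,σ), the p-quantile is μ + z_p·σ. Here z_{0.09} = -1.341, z_{0.61} = 0.2793.
So -5.6 = μ − 1.341σ and 8.9 = μ + 0.2793σ.
Subtracting: σ = (8.9 − -5.6)/(0.2793 − (-1.341)) = 8.950.
Then μ = -5.6 − (-1.341)·8.950 = 6.400.
Precision τ = 1/σ² = 1/8.95² = 0.0125.

μ = 6.400, τ = 0.0125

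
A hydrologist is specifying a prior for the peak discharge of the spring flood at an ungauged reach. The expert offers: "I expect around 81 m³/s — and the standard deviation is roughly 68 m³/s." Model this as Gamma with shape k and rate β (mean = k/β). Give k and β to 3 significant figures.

For Gamma(k, rate β): mean = k/β, variance = k/β², so CV = 1/√k.
CV = SD/mean = 68/81 = 0.8395, hence k = 1/CV² = 1.42.
Then β = k/mean = 1.42/81 = 0.0175.

k ≈ 1.42, β ≈ 0.0175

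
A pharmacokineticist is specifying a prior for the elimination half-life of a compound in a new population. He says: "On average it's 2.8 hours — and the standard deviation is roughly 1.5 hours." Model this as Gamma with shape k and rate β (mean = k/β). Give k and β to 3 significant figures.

For Gamma(k, rate β): mean = k/β, variance = k/β², so CV = 1/√k.
CV = SD/mean = 1.5/2.8 = 0.5357, hence k = 1/CV² = 3.48.
Then β = k/mean = 3.48/2.8 = 1.24.

k ≈ 3.48, β ≈ 1.24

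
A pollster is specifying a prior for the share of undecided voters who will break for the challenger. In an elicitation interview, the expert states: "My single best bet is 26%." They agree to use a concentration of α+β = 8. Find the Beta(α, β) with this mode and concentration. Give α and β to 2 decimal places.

α = 2.56, β = 5.44

For α,β > 1 the Beta mode is (α−1)/(α+β−2). With α+β = 8, the mode is (α−1)/6.
Set (α−1)/6 = 0.26 → α = 1 + 0.26·6 = 2.56.
β = 8 − α = 5.44.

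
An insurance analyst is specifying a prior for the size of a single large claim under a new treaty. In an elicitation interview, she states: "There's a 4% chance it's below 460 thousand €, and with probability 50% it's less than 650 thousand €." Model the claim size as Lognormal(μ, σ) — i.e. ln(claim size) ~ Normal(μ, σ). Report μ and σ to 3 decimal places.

μ ≈ 6.477, σ ≈ 0.197

If T ~ Lognormal(μ,σ) then ln T ~ Normal(μ,σ), so the p-quantile of ln T is μ + z_p·σ.
ln(460) = 6.131 and ln(650) = 6.477; z_{0.04} = -1.751, z_{0.5} = 0.
σ = (6.477 − 6.131)/(0 − (-1.751)) = 0.197.
μ = 6.131 − (-1.751)·0.197 = 6.477.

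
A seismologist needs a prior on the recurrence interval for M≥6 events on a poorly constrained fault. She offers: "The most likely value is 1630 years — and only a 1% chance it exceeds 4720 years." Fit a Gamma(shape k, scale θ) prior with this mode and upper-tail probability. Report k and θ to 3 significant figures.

k ≈ 5.02, θ ≈ 406

Gamma(k,θ) with k>1 has mode (k−1)θ, so θ = 1630/(k−1).
Need P(X < 4720) = 0.99 with θ tied to k this way. Start at k = 2, θ = 1630: P(X<4720) ≈ 0.785.
Too low — raise k to concentrate. Iterating converges to k ≈ 5.02.
Then θ = 1630/(5.02−1) ≈ 406.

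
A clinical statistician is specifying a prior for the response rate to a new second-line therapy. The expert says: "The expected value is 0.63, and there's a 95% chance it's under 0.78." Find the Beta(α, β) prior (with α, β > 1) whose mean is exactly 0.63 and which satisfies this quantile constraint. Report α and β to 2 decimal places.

α ≈ 15.71, β ≈ 9.23

With mean 0.63 fixed, write α = 0.63s, β = 0.37s where s = α+β.
Need P(θ < 0.78) = 0.95 under Beta(0.63s, 0.37s). Normal approximation: (q−m)/√(m(1−m)/s) ≈ z_{0.95} = 1.64, so s ≈ 0.63·0.37·(1.64)²/(0.78−0.63)² = 28.0.
At s = 28.0: P(θ<0.78) ≈ 0.960. Adjusting to match 0.95 gives s ≈ 24.94.
So α = 0.63·24.94 ≈ 15.71, β = 0.37·24.94 ≈ 9.23.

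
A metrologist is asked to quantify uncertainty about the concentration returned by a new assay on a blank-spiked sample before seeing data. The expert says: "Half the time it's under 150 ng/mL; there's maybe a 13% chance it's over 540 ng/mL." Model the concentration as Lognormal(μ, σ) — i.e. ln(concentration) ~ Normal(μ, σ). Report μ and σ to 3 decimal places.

If T ~ Lognormal(μ,σ) then ln T ~ Normal(μ,σ), so the p-quantile of ln T is μ + z_p·σ.
ln(150) = 5.011 and ln(540) = 6.292; z_{0.5} = 0, z_{0.87} = 1.126.
σ = (6.292 − 5.011)/(1.126 − (0)) = 1.137.
μ = 5.011 − (0)·1.137 = 5.011.

μ ≈ 5.011, σ ≈ 1.137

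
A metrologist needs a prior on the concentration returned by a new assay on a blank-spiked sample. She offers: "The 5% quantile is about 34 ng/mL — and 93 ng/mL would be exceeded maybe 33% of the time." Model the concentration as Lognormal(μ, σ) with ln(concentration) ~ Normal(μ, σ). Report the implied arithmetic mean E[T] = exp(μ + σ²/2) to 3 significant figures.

E[T] ≈ 84.5 ng/mL

If T ~ Lognormal(μ,σ) then ln T ~ Normal(μ,σ), so the p-quantile of ln T is μ + z_p·σ.
ln(34) = 3.526 and ln(93) = 4.533; z_{0.05} = -1.645, z_{0.67} = 0.4399.
σ = (4.533 − 3.526)/(0.4399 − (-1.645)) = 0.483.
μ = 3.526 − (-1.645)·0.483 = 4.320.
E[T] = exp(μ + σ²/2) = exp(4.320 + 0.1165) = 84.5 ng/mL.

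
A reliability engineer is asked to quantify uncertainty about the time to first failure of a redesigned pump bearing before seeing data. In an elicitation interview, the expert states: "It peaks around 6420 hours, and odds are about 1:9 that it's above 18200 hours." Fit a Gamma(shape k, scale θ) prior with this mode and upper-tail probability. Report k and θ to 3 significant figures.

k ≈ 2.76, θ ≈ 3650

Gamma(k,θ) with k>1 has mode (k−1)θ, so θ = 6420/(k−1).
Need P(X < 18200) = 0.9 with θ tied to k this way. Start at k = 2, θ = 6420: P(X<18200) ≈ 0.775.
Too low — raise k to concentrate. Iterating converges to k ≈ 2.76.
Then θ = 6420/(2.76−1) ≈ 3650.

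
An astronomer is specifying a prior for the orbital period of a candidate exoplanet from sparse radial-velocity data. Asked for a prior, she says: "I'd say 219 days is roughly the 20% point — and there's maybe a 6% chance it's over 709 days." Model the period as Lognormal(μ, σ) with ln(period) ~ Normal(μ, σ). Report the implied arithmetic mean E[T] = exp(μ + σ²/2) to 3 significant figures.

E[T] ≈ 373 days

If T ~ Lognormal(μ,σ) then ln T ~ Normal(μ,σ), so the p-quantile of ln T is μ + z_p·σ.
ln(219) = 5.389 and ln(709) = 6.564; z_{0.2} = -0.8416, z_{0.94} = 1.555.
σ = (6.564 − 5.389)/(1.555 − (-0.8416)) = 0.490.
μ = 5.389 − (-0.8416)·0.490 = 5.802.
E[T] = exp(μ + σ²/2) = exp(5.802 + 0.1202) = 373 days.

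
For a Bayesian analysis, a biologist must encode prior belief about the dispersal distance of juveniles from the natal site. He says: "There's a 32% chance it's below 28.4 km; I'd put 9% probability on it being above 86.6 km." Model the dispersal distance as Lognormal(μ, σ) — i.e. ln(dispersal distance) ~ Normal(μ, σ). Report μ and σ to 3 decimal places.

μ ≈ 3.635, σ ≈ 0.616

If T ~ Lognormal(μ,σ) then ln T ~ Normal(μ,σ), so the p-quantile of ln T is μ + z_p·σ.
ln(28.4) = 3.346 and ln(86.6) = 4.461; z_{0.32} = -0.4677, z_{0.91} = 1.341.
σ = (4.461 − 3.346)/(1.341 − (-0.4677)) = 0.616.
μ = 3.346 − (-0.4677)·0.616 = 3.635.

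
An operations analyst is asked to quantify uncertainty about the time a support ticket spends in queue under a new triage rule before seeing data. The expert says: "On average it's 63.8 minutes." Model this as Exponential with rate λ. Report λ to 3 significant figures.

λ ≈ 0.0157

Exponential mean = 1/λ, so λ = 1/63.8 = 0.0157.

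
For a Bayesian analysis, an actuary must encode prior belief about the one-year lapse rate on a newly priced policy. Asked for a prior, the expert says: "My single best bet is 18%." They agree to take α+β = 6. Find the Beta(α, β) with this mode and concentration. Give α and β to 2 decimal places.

For α,β > 1 the Beta mode is (α−1)/(α+β−2). With α+β = 6, the mode is (α−1)/4.
Set (α−1)/4 = 0.18 → α = 1 + 0.18·4 = 1.72.
β = 6 − α = 4.28.

α = 1.72, β = 4.28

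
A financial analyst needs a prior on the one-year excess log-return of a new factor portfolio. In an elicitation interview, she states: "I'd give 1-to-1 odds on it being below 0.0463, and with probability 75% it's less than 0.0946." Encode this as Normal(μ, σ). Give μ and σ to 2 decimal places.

μ = 0.05, σ = 0.07

The p-quantile of Normal(μ,σ) is μ + z_p·σ, with z_{0.5} = 0 and z_{0.75} = 0.6745.
Eliminate σ: μ = (z₂·x₁ − z₁·x₂)/(z₂ − z₁) = (0.6745·0.0463 − (0)·0.0946)/0.6745 = 0.05.
Then σ = (x₂ − x₁)/(z₂ − z₁) = (0.0946 − 0.0463)/0.6745 = 0.07.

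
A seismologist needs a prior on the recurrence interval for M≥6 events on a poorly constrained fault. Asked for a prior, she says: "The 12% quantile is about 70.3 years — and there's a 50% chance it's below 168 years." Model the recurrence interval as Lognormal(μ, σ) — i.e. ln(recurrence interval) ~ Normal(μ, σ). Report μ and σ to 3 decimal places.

If T ~ Lognormal(μ,σ) then ln T ~ Normal(μ,σ), so the p-quantile of ln T is μ + z_p·σ.
ln(70.3) = 4.253 and ln(168) = 5.124; z_{0.12} = -1.175, z_{0.5} = 0.
σ = (5.124 − 4.253)/(0 − (-1.175)) = 0.741.
μ = 4.253 − (-1.175)·0.741 = 5.124.

μ ≈ 5.124, σ ≈ 0.741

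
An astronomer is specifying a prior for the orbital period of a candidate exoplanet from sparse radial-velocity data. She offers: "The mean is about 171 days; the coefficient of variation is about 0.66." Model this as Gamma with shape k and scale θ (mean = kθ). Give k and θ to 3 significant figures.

For Gamma(k, scale θ): mean = kθ, variance = kθ², so CV = 1/√k.
CV = 0.66, hence k = 1/CV² = 2.3.
Then θ = mean/k = 171/2.3 = 74.5.

k ≈ 2.3, θ ≈ 74.5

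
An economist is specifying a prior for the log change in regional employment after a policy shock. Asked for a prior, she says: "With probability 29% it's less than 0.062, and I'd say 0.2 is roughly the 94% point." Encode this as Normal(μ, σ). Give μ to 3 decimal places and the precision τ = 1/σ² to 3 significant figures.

The p-quantile of Normal(μ,σ) is μ + z_p·σ, with z_{0.29} = -0.5534 and z_{0.94} = 1.555.
Eliminate σ: μ = (z₂·x₁ − z₁·x₂)/(z₂ − z₁) = (1.555·0.062 − (-0.5534)·0.2)/2.108 = 0.098.
Then σ = (x₂ − x₁)/(z₂ − z₁) = (0.2 − 0.062)/2.108 = 0.065.
Precision τ = 1/σ² = 1/0.06546² = 233.

μ = 0.098, τ = 233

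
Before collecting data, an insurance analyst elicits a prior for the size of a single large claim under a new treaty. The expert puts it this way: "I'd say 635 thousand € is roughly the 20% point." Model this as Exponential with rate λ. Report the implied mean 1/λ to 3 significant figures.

P(T < 635.0) = 1 − e^(−λ·635.0) = 0.2, so λ = −ln(1−0.2)/635.0 = −ln(0.8)/635.0 = 0.000351.
Mean = 1/λ = 2850 thousand €.

mean ≈ 2850 thousand €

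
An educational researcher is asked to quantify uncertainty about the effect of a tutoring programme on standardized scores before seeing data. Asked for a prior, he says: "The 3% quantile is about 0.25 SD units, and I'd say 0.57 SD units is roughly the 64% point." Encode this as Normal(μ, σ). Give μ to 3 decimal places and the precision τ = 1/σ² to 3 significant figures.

μ = 0.519, τ = 49

For Normal(μ,σ), the p-quantile is μ + z_p·σ. Here z_{0.03} = -1.881, z_{0.64} = 0.3585.
So 0.25 = μ − 1.881σ and 0.57 = μ + 0.3585σ.
Subtracting: σ = (0.57 − 0.25)/(0.3585 − (-1.881)) = 0.143.
Then μ = 0.25 − (-1.881)·0.143 = 0.519.
Precision τ = 1/σ² = 1/0.1429² = 49.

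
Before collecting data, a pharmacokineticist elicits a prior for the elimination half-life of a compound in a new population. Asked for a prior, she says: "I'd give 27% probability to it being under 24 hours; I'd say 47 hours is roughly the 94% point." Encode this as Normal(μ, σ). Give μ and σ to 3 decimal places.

μ = 30.502, σ = 10.611

The p-quantile of Normal(μ,σ) is μ + z_p·σ, with z_{0.27} = -0.6128 and z_{0.94} = 1.555.
Eliminate σ: μ = (z₂·x₁ − z₁·x₂)/(z₂ − z₁) = (1.555·24 − (-0.6128)·47)/2.168 = 30.502.
Then σ = (x₂ − x₁)/(z₂ − z₁) = (47 − 24)/2.168 = 10.611.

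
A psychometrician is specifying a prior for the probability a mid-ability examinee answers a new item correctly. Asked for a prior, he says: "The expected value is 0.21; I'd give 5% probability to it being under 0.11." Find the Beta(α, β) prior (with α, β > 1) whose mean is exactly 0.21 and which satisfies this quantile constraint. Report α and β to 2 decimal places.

With mean 0.21 fixed, write α = 0.21s, β = 0.79s where s = α+β.
Need P(θ < 0.11) = 0.05 under Beta(0.21s, 0.79s). Normal approximation: (q−m)/√(m(1−m)/s) ≈ z_{0.05} = -1.64, so s ≈ 0.21·0.79·(-1.64)²/(0.11−0.21)² = 44.9.
At s = 44.9: P(θ<0.11) ≈ 0.032. Adjusting to match 0.05 gives s ≈ 36.28.
So α = 0.21·36.28 ≈ 7.62, β = 0.79·36.28 ≈ 28.66.

α ≈ 7.62, β ≈ 28.66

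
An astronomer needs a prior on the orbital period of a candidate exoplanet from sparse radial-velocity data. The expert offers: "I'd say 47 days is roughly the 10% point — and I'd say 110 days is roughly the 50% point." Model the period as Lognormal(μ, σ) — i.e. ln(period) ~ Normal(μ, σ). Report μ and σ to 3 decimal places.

If T ~ Lognormal(μ,σ) then ln T ~ Normal(μ,σ), so the p-quantile of ln T is μ + z_p·σ.
ln(47) = 3.85 and ln(110) = 4.7; z_{0.1} = -1.282, z_{0.5} = 0.
σ = (4.7 − 3.85)/(0 − (-1.282)) = 0.664.
μ = 3.85 − (-1.282)·0.664 = 4.700.

μ ≈ 4.700, σ ≈ 0.664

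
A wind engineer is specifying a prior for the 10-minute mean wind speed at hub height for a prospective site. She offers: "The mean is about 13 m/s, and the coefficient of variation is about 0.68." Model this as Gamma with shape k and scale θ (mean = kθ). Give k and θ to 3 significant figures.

k ≈ 2.16, θ ≈ 6.01

For Gamma(k, scale θ): mean = kθ, variance = kθ², so CV = 1/√k.
CV = 0.68, hence k = 1/CV² = 2.16.
Then θ = mean/k = 13/2.16 = 6.01.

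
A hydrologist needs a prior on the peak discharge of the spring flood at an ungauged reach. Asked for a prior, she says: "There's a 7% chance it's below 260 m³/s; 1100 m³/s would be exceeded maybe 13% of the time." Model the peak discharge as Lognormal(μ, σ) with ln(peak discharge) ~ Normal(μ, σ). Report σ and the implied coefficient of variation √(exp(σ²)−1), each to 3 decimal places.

If T ~ Lognormal(μ,σ) then ln T ~ Normal(μ,σ), so the p-quantile of ln T is μ + z_p·σ.
ln(260) = 5.561 and ln(1100) = 7.003; z_{0.07} = -1.476, z_{0.87} = 1.126.
σ = (7.003 − 5.561)/(1.126 − (-1.476)) = 0.554.
μ = 5.561 − (-1.476)·0.554 = 6.379.
CV = √(exp(σ²)−1) = √(exp(0.3072)−1) = 0.600.

σ ≈ 0.554, CV ≈ 0.600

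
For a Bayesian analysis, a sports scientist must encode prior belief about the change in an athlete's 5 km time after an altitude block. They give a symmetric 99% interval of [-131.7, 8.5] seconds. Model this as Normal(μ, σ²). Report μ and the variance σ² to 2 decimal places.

A symmetric 99% interval runs μ ± z·σ with z = 2.576.
Half-width = 70.1, so σ = 70.1/2.576 = 27.215 and σ² = 740.63.
μ is the interval midpoint, -61.60.

μ = -61.60, σ² = 740.63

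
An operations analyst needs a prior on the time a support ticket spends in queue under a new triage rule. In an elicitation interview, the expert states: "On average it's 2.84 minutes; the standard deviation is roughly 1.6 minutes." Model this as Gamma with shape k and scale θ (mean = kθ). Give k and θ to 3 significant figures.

For Gamma(k, scale θ): mean = kθ, variance = kθ², so CV = 1/√k.
CV = SD/mean = 1.6/2.84 = 0.5634, hence k = 1/CV² = 3.15.
Then θ = mean/k = 2.84/3.15 = 0.901.

k ≈ 3.15, θ ≈ 0.901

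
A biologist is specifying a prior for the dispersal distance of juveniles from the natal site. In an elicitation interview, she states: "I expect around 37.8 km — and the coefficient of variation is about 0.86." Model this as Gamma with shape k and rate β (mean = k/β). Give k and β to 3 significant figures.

For Gamma(k, rate β): mean = k/β, variance = k/β², so CV = 1/√k.
CV = 0.86, hence k = 1/CV² = 1.35.
Then β = k/mean = 1.35/37.8 = 0.0358.

k ≈ 1.35, β ≈ 0.0358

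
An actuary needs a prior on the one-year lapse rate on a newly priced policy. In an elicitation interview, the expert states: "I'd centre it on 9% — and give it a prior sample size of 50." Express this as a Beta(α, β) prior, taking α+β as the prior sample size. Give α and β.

Under the effective-sample-size interpretation, Beta(α, β) has prior mean α/(α+β) and prior sample size α+β.
So α+β = 50 and α/(α+β) = 0.09, giving α = 0.09·50 = 4.5 and β = 50 − 4.5 = 45.5.

α = 4.5, β = 45.5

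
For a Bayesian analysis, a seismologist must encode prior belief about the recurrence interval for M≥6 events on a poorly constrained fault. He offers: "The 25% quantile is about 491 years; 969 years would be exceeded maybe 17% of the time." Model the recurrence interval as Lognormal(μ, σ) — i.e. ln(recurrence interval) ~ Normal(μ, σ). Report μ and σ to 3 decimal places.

μ ≈ 6.478, σ ≈ 0.417

If T ~ Lognormal(μ,σ) then ln T ~ Normal(μ,σ), so the p-quantile of ln T is μ + z_p·σ.
ln(491) = 6.196 and ln(969) = 6.876; z_{0.25} = -0.6745, z_{0.83} = 0.9542.
σ = (6.876 − 6.196)/(0.9542 − (-0.6745)) = 0.417.
μ = 6.196 − (-0.6745)·0.417 = 6.478.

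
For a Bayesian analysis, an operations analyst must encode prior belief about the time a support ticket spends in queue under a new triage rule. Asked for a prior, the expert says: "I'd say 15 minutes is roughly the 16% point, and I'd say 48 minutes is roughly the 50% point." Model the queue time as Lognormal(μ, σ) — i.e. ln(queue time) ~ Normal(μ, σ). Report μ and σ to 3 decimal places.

If T ~ Lognormal(μ,σ) then ln T ~ Normal(μ,σ), so the p-quantile of ln T is μ + z_p·σ.
ln(15) = 2.708 and ln(48) = 3.871; z_{0.16} = -0.9945, z_{0.5} = 0.
σ = (3.871 − 2.708)/(0 − (-0.9945)) = 1.170.
μ = 2.708 − (-0.9945)·1.170 = 3.871.

μ ≈ 3.871, σ ≈ 1.170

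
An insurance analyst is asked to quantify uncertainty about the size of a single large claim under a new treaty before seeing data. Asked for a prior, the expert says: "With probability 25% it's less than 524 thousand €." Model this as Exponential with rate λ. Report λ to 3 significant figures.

P(T < 524.0) = 1 − e^(−λ·524.0) = 0.25, so λ = −ln(1−0.25)/524.0 = −ln(0.75)/524.0 = 0.000549.

λ ≈ 0.000549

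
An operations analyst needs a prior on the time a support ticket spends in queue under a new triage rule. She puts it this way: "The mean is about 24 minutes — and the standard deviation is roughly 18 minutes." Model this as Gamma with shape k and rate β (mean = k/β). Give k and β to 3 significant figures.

k ≈ 1.78, β ≈ 0.0741

For Gamma(k, rate β): mean = k/β, variance = k/β², so CV = 1/√k.
CV = SD/mean = 18/24 = 0.75, hence k = 1/CV² = 1.78.
Then β = k/mean = 1.78/24 = 0.0741.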